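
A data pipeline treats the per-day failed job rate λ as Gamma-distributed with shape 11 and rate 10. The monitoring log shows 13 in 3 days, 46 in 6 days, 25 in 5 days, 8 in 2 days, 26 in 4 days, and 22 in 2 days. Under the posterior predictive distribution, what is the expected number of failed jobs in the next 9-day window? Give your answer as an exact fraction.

Total count: 13 + 46 + 25 + 8 + 26 + 22 = 140.
Total exposure: 3 + 6 + 5 + 2 + 4 + 2 = 22 days.
Conjugate update: add total count to the shape and total exposure to the rate, giving Gamma(151, 32).
Predictive mean over a 9-day window = T·E[λ|data] = 9·151/32 = 1359/32.

1359/32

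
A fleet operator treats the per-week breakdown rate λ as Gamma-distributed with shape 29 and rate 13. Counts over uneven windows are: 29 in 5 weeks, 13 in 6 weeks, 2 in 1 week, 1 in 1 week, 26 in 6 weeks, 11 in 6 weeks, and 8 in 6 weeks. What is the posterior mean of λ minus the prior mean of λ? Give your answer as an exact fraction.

271/572

Total count: 29 + 13 + 2 + 1 + 26 + 11 + 8 = 90.
Total exposure: 5 + 6 + 1 + 1 + 6 + 6 + 6 = 31 weeks.
The Gamma prior is conjugate for the Poisson rate, so λ | data ~ Gamma(29+90, 13+31) = Gamma(119, 44).
Posterior mean = 119/44 = 119/44; prior mean = 29/13 = 29/13. Difference = 119/44 − 29/13 = 271/572.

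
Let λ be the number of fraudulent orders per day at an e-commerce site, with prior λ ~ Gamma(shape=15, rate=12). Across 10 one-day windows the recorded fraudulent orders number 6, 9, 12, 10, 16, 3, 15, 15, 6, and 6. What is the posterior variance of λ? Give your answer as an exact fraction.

Total count: 6 + 9 + 12 + 10 + 16 + 3 + 15 + 15 + 6 + 6 = 98.
Total exposure: 10 days.
The Gamma prior is conjugate for the Poisson rate, so λ | data ~ Gamma(15+98, 12+10) = Gamma(113, 22).
Posterior variance = α'/β'² = 113/484.

113/484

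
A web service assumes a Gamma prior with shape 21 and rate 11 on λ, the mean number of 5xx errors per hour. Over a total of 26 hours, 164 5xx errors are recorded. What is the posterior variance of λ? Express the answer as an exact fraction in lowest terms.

Total count 164 over total exposure 26 hours.
Posterior: α' = 21 + 164 = 185, β' = 11 + 26 = 37.
Posterior variance = α'/β'² = 185/1369 = 5/37.

5/37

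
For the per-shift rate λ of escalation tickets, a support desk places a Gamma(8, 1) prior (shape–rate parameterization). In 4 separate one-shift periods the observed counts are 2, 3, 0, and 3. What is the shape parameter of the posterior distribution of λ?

16

Total count: 2 + 3 + 0 + 3 = 8.
Total exposure: 4 shifts.
Gamma(α, β) with Poisson data over total exposure Σt gives posterior Gamma(α+Σx, β+Σt) = Gamma(16, 5).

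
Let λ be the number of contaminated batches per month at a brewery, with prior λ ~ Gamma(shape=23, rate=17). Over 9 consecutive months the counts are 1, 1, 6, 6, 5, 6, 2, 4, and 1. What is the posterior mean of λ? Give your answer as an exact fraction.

55/26

Total count: 1 + 1 + 6 + 6 + 5 + 6 + 2 + 4 + 1 = 32.
Total exposure: 9 months.
By Gamma–Poisson conjugacy, the posterior is Gamma(α + Σx, β + Σt) = Gamma(23 + 32, 17 + 9) = Gamma(55, 26).
Posterior mean = α'/β' = 55/26.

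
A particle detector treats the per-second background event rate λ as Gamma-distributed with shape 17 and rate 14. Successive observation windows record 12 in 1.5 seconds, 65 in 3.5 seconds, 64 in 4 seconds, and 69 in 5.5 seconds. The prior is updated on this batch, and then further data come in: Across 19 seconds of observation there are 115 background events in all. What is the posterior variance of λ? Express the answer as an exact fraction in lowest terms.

Total count: 12 + 65 + 64 + 69 = 210.
Total exposure: 1.5 + 3.5 + 4 + 5.5 = 14.5 seconds.
After the first batch: Gamma(17 + 210, 14 + 14.5) = Gamma(227, 57/2).
Total count 115 over total exposure 19 seconds.
After the second batch: Gamma(227 + 115, 57/2 + 19) = Gamma(342, 95/2).
Posterior variance = α'/β'² = 342/(9025/4) = 72/475.

72/475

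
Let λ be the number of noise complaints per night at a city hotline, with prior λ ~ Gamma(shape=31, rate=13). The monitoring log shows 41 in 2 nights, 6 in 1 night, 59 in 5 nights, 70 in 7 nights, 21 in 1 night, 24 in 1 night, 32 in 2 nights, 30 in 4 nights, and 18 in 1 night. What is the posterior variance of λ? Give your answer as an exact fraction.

332/1369

Total count: 41 + 6 + 59 + 70 + 21 + 24 + 32 + 30 + 18 = 301.
Total exposure: 2 + 1 + 5 + 7 + 1 + 1 + 2 + 4 + 1 = 24 nights.
Gamma(α, β) with Poisson data over total exposure Σt gives posterior Gamma(α+Σx, β+Σt) = Gamma(332, 37).
Posterior variance = α'/β'² = 332/1369.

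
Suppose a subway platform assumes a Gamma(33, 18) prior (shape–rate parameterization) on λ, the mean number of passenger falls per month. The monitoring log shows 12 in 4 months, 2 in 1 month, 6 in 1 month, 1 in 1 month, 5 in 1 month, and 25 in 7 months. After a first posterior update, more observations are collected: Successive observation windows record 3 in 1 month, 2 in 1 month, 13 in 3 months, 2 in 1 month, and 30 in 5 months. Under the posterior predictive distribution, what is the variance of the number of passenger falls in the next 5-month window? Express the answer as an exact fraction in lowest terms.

Total count: 12 + 2 + 6 + 1 + 5 + 25 = 51.
Total exposure: 4 + 1 + 1 + 1 + 1 + 7 = 15 months.
After the first batch: Gamma(33 + 51, 18 + 15) = Gamma(84, 33).
Total count: 3 + 2 + 13 + 2 + 30 = 50.
Total exposure: 1 + 1 + 3 + 1 + 5 = 11 months.
After the second batch: Gamma(84 + 50, 33 + 11) = Gamma(134, 44).
The posterior predictive for a window of length T is Negative Binomial with variance T·α'·(β'+T)/β'² = 5·134·49/1936 = 16415/968.

16415/968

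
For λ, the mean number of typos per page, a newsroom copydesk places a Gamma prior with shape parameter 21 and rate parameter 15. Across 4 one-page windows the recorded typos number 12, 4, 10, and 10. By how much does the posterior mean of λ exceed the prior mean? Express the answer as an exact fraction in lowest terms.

8/5

Total count: 12 + 4 + 10 + 10 = 36.
Total exposure: 4 pages.
Gamma(α, β) with Poisson data over total exposure Σt gives posterior Gamma(α+Σx, β+Σt) = Gamma(57, 19).
Posterior mean = 57/19 = 3; prior mean = 21/15 = 7/5. Difference = 3 − 7/5 = 8/5.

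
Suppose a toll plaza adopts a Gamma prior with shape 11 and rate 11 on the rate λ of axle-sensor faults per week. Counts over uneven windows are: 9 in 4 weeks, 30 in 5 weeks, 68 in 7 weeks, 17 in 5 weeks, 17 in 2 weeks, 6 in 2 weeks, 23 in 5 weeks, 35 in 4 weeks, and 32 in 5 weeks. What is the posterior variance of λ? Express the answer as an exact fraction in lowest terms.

Total count: 9 + 30 + 68 + 17 + 17 + 6 + 23 + 35 + 32 = 237.
Total exposure: 4 + 5 + 7 + 5 + 2 + 2 + 5 + 4 + 5 = 39 weeks.
Conjugate update: add total count to the shape and total exposure to the rate, giving Gamma(248, 50).
Posterior variance = α'/β'² = 248/2500 = 62/625.

62/625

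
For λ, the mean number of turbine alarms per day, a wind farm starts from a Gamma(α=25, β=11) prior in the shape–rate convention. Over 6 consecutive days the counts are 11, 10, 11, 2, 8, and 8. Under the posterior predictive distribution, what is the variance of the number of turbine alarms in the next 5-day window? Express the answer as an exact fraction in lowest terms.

Total count: 11 + 10 + 11 + 2 + 8 + 8 = 50.
Total exposure: 6 days.
Conjugate update: add total count to the shape and total exposure to the rate, giving Gamma(75, 17).
The posterior predictive for a window of length T is Negative Binomial with variance T·α'·(β'+T)/β'² = 5·75·22/289 = 8250/289.

8250/289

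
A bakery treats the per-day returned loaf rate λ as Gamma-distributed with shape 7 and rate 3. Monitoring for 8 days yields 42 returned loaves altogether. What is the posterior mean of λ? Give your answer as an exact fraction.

Total count 42 over total exposure 8 days.
Posterior: α' = 7 + 42 = 49, β' = 3 + 8 = 11.
Posterior mean = α'/β' = 49/11.

49/11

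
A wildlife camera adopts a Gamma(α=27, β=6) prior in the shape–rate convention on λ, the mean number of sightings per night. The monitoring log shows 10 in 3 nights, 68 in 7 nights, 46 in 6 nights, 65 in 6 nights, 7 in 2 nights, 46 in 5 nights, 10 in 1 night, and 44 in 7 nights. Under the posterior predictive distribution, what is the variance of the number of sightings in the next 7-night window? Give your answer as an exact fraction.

113050/1849

Total count: 10 + 68 + 46 + 65 + 7 + 46 + 10 + 44 = 296.
Total exposure: 3 + 7 + 6 + 6 + 2 + 5 + 1 + 7 = 37 nights.
Gamma(α, β) with Poisson data over total exposure Σt gives posterior Gamma(α+Σx, β+Σt) = Gamma(323, 43).
The posterior predictive for a window of length T is Negative Binomial with variance T·α'·(β'+T)/β'² = 7·323·50/1849 = 113050/1849.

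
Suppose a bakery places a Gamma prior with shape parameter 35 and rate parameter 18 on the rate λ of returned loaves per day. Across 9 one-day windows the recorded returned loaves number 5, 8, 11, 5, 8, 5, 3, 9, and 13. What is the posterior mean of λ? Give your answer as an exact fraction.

Total count: 5 + 8 + 11 + 5 + 8 + 5 + 3 + 9 + 13 = 67.
Total exposure: 9 days.
Conjugate update: add total count to the shape and total exposure to the rate, giving Gamma(102, 27).
Posterior mean = α'/β' = 102/27 = 34/9.

34/9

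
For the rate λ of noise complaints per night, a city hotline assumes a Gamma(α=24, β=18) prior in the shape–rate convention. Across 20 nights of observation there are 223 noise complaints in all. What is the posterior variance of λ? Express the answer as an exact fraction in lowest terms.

Total count 223 over total exposure 20 nights.
The Gamma prior is conjugate for the Poisson rate, so λ | data ~ Gamma(24+223, 18+20) = Gamma(247, 38).
Posterior variance = α'/β'² = 247/1444 = 13/76.

13/76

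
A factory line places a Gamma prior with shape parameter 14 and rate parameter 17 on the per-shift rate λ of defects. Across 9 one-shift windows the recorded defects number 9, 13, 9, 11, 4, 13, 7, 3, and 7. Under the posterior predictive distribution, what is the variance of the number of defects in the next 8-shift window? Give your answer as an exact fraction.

6120/169

Total count: 9 + 13 + 9 + 11 + 4 + 13 + 7 + 3 + 7 = 76.
Total exposure: 9 shifts.
The Gamma prior is conjugate for the Poisson rate, so λ | data ~ Gamma(14+76, 17+9) = Gamma(90, 26).
The posterior predictive for a window of length T is Negative Binomial with variance T·α'·(β'+T)/β'² = 8·90·34/676 = 6120/169.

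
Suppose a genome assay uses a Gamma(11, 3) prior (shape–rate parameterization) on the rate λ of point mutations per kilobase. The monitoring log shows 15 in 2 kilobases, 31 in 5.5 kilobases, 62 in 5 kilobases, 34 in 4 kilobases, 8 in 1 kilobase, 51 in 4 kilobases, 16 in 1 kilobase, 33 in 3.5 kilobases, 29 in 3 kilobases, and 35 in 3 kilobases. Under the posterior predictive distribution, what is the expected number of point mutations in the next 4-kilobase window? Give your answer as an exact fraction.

260/7

Total count: 15 + 31 + 62 + 34 + 8 + 51 + 16 + 33 + 29 + 35 = 314.
Total exposure: 2 + 5.5 + 5 + 4 + 1 + 4 + 1 + 3.5 + 3 + 3 = 32 kilobases.
The Gamma prior is conjugate for the Poisson rate, so λ | data ~ Gamma(11+314, 3+32) = Gamma(325, 35).
Predictive mean over a 4-kilobase window = T·E[λ|data] = 4·325/35 = 260/7.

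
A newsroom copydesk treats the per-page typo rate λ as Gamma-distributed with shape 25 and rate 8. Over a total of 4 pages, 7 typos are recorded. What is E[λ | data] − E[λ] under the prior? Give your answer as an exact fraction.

-11/24

Total count 7 over total exposure 4 pages.
Conjugate update: add total count to the shape and total exposure to the rate, giving Gamma(32, 12).
Posterior mean = 32/12 = 8/3; prior mean = 25/8 = 25/8. Difference = 8/3 − 25/8 = -11/24.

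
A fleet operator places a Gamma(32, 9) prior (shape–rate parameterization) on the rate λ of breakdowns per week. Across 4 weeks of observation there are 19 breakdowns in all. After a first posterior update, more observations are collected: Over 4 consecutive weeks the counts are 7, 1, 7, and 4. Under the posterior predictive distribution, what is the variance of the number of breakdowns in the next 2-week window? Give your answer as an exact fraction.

2660/289

Total count 19 over total exposure 4 weeks.
After the first batch: Gamma(32 + 19, 9 + 4) = Gamma(51, 13).
Total count: 7 + 1 + 7 + 4 = 19.
Total exposure: 4 weeks.
After the second batch: Gamma(51 + 19, 13 + 4) = Gamma(70, 17).
The posterior predictive for a window of length T is Negative Binomial with variance T·α'·(β'+T)/β'² = 2·70·19/289 = 2660/289.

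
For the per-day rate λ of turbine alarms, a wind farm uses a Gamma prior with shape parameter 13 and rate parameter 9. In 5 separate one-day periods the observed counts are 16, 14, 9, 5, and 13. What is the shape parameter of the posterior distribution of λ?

Total count: 16 + 14 + 9 + 5 + 13 = 57.
Total exposure: 5 days.
Gamma(α, β) with Poisson data over total exposure Σt gives posterior Gamma(α+Σx, β+Σt) = Gamma(70, 14).

70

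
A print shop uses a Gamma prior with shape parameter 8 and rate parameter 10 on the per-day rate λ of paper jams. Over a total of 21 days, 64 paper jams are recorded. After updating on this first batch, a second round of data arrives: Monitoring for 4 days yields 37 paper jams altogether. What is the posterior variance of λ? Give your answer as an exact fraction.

109/1225

Total count 64 over total exposure 21 days.
After the first batch: Gamma(8 + 64, 10 + 21) = Gamma(72, 31).
Total count 37 over total exposure 4 days.
After the second batch: Gamma(72 + 37, 31 + 4) = Gamma(109, 35).
Posterior variance = α'/β'² = 109/1225.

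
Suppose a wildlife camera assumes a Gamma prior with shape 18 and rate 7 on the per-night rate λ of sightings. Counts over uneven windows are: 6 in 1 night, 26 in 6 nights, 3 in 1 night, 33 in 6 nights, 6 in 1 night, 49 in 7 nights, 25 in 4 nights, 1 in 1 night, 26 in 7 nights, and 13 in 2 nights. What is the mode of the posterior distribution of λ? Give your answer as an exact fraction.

Total count: 6 + 26 + 3 + 33 + 6 + 49 + 25 + 1 + 26 + 13 = 188.
Total exposure: 1 + 6 + 1 + 6 + 1 + 7 + 4 + 1 + 7 + 2 = 36 nights.
The Gamma prior is conjugate for the Poisson rate, so λ | data ~ Gamma(18+188, 7+36) = Gamma(206, 43).
Posterior mode = (α'−1)/β' = 205/43.

205/43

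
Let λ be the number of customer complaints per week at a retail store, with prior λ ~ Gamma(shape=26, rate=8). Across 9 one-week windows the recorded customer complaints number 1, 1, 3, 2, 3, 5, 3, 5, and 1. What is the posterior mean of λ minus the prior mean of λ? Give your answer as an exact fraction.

Total count: 1 + 1 + 3 + 2 + 3 + 5 + 3 + 5 + 1 = 24.
Total exposure: 9 weeks.
The Gamma prior is conjugate for the Poisson rate, so λ | data ~ Gamma(26+24, 8+9) = Gamma(50, 17).
Posterior mean = 50/17 = 50/17; prior mean = 26/8 = 13/4. Difference = 50/17 − 13/4 = -21/68.

-21/68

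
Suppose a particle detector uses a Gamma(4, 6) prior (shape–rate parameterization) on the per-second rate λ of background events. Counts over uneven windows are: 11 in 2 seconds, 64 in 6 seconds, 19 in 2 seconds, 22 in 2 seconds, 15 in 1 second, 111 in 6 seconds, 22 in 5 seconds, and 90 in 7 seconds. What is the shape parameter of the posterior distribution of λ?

Total count: 11 + 64 + 19 + 22 + 15 + 111 + 22 + 90 = 354.
Total exposure: 2 + 6 + 2 + 2 + 1 + 6 + 5 + 7 = 31 seconds.
Conjugate update: add total count to the shape and total exposure to the rate, giving Gamma(358, 37).

358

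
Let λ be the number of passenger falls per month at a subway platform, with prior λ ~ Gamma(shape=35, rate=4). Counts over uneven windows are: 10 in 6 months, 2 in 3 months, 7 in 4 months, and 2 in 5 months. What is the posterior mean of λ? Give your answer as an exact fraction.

Total count: 10 + 2 + 7 + 2 = 21.
Total exposure: 6 + 3 + 4 + 5 = 18 months.
Conjugate update: add total count to the shape and total exposure to the rate, giving Gamma(56, 22).
Posterior mean = α'/β' = 56/22 = 28/11.

28/11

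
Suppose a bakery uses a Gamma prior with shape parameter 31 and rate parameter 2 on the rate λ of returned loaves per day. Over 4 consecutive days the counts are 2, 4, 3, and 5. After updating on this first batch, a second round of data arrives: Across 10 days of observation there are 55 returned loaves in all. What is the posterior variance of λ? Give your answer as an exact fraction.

Total count: 2 + 4 + 3 + 5 = 14.
Total exposure: 4 days.
After the first batch: Gamma(31 + 14, 2 + 4) = Gamma(45, 6).
Total count 55 over total exposure 10 days.
After the second batch: Gamma(45 + 55, 6 + 10) = Gamma(100, 16).
Posterior variance = α'/β'² = 100/256 = 25/64.

25/64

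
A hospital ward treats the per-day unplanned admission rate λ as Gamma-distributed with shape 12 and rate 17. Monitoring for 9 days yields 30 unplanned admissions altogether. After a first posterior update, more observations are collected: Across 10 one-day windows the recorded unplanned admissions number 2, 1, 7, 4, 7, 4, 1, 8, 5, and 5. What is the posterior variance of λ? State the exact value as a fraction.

43/648

Total count 30 over total exposure 9 days.
After the first batch: Gamma(12 + 30, 17 + 9) = Gamma(42, 26).
Total count: 2 + 1 + 7 + 4 + 7 + 4 + 1 + 8 + 5 + 5 = 44.
Total exposure: 10 days.
After the second batch: Gamma(42 + 44, 26 + 10) = Gamma(86, 36).
Posterior variance = α'/β'² = 86/1296 = 43/648.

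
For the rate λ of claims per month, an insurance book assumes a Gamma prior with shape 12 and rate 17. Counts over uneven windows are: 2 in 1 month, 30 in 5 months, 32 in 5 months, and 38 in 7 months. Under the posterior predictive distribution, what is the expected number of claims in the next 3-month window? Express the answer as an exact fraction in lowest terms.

Total count: 2 + 30 + 32 + 38 = 102.
Total exposure: 1 + 5 + 5 + 7 = 18 months.
By Gamma–Poisson conjugacy, the posterior is Gamma(α + Σx, β + Σt) = Gamma(12 + 102, 17 + 18) = Gamma(114, 35).
Predictive mean over a 3-month window = T·E[λ|data] = 3·114/35 = 342/35.

342/35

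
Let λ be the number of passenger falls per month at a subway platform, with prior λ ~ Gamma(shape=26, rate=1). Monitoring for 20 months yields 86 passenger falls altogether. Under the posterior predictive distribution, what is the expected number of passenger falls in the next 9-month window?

Total count 86 over total exposure 20 months.
By Gamma–Poisson conjugacy, the posterior is Gamma(α + Σx, β + Σt) = Gamma(26 + 86, 1 + 20) = Gamma(112, 21).
Predictive mean over a 9-month window = T·E[λ|data] = 9·112/21 = 48.

48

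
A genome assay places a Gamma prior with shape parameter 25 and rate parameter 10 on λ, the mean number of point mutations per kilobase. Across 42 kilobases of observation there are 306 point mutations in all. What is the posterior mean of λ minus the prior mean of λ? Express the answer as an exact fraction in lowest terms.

201/52

Total count 306 over total exposure 42 kilobases.
Conjugate update: add total count to the shape and total exposure to the rate, giving Gamma(331, 52).
Posterior mean = 331/52 = 331/52; prior mean = 25/10 = 5/2. Difference = 331/52 − 5/2 = 201/52.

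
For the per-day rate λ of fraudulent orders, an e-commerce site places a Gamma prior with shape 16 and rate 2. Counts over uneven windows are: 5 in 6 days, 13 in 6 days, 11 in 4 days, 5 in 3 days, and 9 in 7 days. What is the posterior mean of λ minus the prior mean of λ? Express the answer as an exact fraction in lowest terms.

-165/28

Total count: 5 + 13 + 11 + 5 + 9 = 43.
Total exposure: 6 + 6 + 4 + 3 + 7 = 26 days.
Gamma(α, β) with Poisson data over total exposure Σt gives posterior Gamma(α+Σx, β+Σt) = Gamma(59, 28).
Posterior mean = 59/28 = 59/28; prior mean = 16/2 = 8. Difference = 59/28 − 8 = -165/28.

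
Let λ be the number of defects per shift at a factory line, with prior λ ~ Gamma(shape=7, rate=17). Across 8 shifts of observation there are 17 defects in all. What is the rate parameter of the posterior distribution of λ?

25

Total count 17 over total exposure 8 shifts.
By Gamma–Poisson conjugacy, the posterior is Gamma(α + Σx, β + Σt) = Gamma(7 + 17, 17 + 8) = Gamma(24, 25).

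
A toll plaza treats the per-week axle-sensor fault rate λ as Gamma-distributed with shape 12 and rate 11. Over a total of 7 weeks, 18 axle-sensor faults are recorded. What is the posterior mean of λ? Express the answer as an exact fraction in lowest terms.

5/3

Total count 18 over total exposure 7 weeks.
Conjugate update: add total count to the shape and total exposure to the rate, giving Gamma(30, 18).
Posterior mean = α'/β' = 30/18 = 5/3.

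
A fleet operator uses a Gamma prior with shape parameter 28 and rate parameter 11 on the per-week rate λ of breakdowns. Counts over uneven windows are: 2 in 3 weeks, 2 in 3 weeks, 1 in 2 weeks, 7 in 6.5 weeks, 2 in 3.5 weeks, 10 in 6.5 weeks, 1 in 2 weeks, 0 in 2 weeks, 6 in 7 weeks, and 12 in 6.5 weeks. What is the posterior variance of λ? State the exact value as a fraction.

71/2809

Total count: 2 + 2 + 1 + 7 + 2 + 10 + 1 + 0 + 6 + 12 = 43.
Total exposure: 3 + 3 + 2 + 6.5 + 3.5 + 6.5 + 2 + 2 + 7 + 6.5 = 42 weeks.
Conjugate update: add total count to the shape and total exposure to the rate, giving Gamma(71, 53).
Posterior variance = α'/β'² = 71/2809.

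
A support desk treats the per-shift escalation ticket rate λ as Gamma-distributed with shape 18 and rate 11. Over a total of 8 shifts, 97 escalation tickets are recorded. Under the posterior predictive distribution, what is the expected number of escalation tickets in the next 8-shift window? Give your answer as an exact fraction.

920/19

Total count 97 over total exposure 8 shifts.
Posterior: α' = 18 + 97 = 115, β' = 11 + 8 = 19.
Predictive mean over an 8-shift window = T·E[λ|data] = 8·115/19 = 920/19.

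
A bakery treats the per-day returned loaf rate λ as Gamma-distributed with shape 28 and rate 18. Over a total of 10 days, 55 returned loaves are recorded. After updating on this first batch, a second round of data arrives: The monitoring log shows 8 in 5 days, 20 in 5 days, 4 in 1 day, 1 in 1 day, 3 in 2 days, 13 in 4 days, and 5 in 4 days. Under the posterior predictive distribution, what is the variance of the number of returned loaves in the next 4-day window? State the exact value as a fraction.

Total count 55 over total exposure 10 days.
After the first batch: Gamma(28 + 55, 18 + 10) = Gamma(83, 28).
Total count: 8 + 20 + 4 + 1 + 3 + 13 + 5 = 54.
Total exposure: 5 + 5 + 1 + 1 + 2 + 4 + 4 = 22 days.
After the second batch: Gamma(83 + 54, 28 + 22) = Gamma(137, 50).
The posterior predictive for a window of length T is Negative Binomial with variance T·α'·(β'+T)/β'² = 4·137·54/2500 = 7398/625.

7398/625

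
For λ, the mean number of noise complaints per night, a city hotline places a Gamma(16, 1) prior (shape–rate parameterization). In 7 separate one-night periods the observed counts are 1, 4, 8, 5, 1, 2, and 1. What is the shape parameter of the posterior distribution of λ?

38

Total count: 1 + 4 + 8 + 5 + 1 + 2 + 1 = 22.
Total exposure: 7 nights.
Conjugate update: add total count to the shape and total exposure to the rate, giving Gamma(38, 8).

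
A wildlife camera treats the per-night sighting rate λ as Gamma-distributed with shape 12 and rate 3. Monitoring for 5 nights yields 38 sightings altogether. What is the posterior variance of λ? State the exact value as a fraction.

Total count 38 over total exposure 5 nights.
Conjugate update: add total count to the shape and total exposure to the rate, giving Gamma(50, 8).
Posterior variance = α'/β'² = 50/64 = 25/32.

25/32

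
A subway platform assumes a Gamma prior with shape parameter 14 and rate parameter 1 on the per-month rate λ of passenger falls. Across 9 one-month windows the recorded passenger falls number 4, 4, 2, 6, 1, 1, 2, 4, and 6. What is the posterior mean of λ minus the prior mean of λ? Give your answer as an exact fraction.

-48/5

Total count: 4 + 4 + 2 + 6 + 1 + 1 + 2 + 4 + 6 = 30.
Total exposure: 9 months.
The Gamma prior is conjugate for the Poisson rate, so λ | data ~ Gamma(14+30, 1+9) = Gamma(44, 10).
Posterior mean = 44/10 = 22/5; prior mean = 14/1 = 14. Difference = 22/5 − 14 = -48/5.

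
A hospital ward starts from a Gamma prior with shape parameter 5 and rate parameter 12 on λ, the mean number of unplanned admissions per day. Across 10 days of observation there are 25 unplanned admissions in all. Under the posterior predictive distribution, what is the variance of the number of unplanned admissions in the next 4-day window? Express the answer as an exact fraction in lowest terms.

Total count 25 over total exposure 10 days.
By Gamma–Poisson conjugacy, the posterior is Gamma(α + Σx, β + Σt) = Gamma(5 + 25, 12 + 10) = Gamma(30, 22).
The posterior predictive for a window of length T is Negative Binomial with variance T·α'·(β'+T)/β'² = 4·30·26/484 = 780/121.

780/121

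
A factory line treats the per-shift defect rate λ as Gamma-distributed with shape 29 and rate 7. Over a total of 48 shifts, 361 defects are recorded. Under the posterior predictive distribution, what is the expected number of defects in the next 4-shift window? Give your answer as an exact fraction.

Total count 361 over total exposure 48 shifts.
The Gamma prior is conjugate for the Poisson rate, so λ | data ~ Gamma(29+361, 7+48) = Gamma(390, 55).
Predictive mean over a 4-shift window = T·E[λ|data] = 4·390/55 = 312/11.

312/11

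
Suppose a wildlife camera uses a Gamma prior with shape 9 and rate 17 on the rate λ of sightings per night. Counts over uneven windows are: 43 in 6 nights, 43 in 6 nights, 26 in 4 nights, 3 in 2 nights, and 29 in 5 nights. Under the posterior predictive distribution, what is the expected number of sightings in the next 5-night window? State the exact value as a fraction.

Total count: 43 + 43 + 26 + 3 + 29 = 144.
Total exposure: 6 + 6 + 4 + 2 + 5 = 23 nights.
By Gamma–Poisson conjugacy, the posterior is Gamma(α + Σx, β + Σt) = Gamma(9 + 144, 17 + 23) = Gamma(153, 40).
Predictive mean over a 5-night window = T·E[λ|data] = 5·153/40 = 153/8.

153/8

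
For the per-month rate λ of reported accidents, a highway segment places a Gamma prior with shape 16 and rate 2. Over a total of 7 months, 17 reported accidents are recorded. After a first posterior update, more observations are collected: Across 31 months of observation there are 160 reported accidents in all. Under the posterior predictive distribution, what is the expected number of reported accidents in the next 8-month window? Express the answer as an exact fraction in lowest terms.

Total count 17 over total exposure 7 months.
After the first batch: Gamma(16 + 17, 2 + 7) = Gamma(33, 9).
Total count 160 over total exposure 31 months.
After the second batch: Gamma(33 + 160, 9 + 31) = Gamma(193, 40).
Predictive mean over an 8-month window = T·E[λ|data] = 8·193/40 = 193/5.

193/5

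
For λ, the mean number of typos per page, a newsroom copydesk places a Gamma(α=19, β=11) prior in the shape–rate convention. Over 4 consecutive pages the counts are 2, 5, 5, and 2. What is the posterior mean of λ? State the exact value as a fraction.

11/5

Total count: 2 + 5 + 5 + 2 = 14.
Total exposure: 4 pages.
The Gamma prior is conjugate for the Poisson rate, so λ | data ~ Gamma(19+14, 11+4) = Gamma(33, 15).
Posterior mean = α'/β' = 33/15 = 11/5.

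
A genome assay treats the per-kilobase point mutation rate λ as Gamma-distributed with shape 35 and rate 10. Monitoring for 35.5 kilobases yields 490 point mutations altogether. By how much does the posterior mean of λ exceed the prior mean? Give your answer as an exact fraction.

209/26

Total count 490 over total exposure 35.5 kilobases.
The Gamma prior is conjugate for the Poisson rate, so λ | data ~ Gamma(35+490, 10+35.5) = Gamma(525, 91/2).
Posterior mean = 525/(91/2) = 150/13; prior mean = 35/10 = 7/2. Difference = 150/13 − 7/2 = 209/26.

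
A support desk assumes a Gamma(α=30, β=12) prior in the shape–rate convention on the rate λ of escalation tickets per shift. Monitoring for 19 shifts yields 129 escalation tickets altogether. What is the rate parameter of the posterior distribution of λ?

Total count 129 over total exposure 19 shifts.
Gamma(α, β) with Poisson data over total exposure Σt gives posterior Gamma(α+Σx, β+Σt) = Gamma(159, 31).

31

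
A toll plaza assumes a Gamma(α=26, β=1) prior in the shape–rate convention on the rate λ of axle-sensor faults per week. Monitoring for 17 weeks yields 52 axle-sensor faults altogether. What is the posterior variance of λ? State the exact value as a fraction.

Total count 52 over total exposure 17 weeks.
Conjugate update: add total count to the shape and total exposure to the rate, giving Gamma(78, 18).
Posterior variance = α'/β'² = 78/324 = 13/54.

13/54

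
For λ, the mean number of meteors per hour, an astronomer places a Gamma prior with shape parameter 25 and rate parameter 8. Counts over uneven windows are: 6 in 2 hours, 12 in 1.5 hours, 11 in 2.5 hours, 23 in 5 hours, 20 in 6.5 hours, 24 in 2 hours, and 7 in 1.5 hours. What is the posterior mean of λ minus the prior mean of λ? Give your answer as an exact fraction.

Total count: 6 + 12 + 11 + 23 + 20 + 24 + 7 = 103.
Total exposure: 2 + 1.5 + 2.5 + 5 + 6.5 + 2 + 1.5 = 21 hours.
The Gamma prior is conjugate for the Poisson rate, so λ | data ~ Gamma(25+103, 8+21) = Gamma(128, 29).
Posterior mean = 128/29 = 128/29; prior mean = 25/8 = 25/8. Difference = 128/29 − 25/8 = 299/232.

299/232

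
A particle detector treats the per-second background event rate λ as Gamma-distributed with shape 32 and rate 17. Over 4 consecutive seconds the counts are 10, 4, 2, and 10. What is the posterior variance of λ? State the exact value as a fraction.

58/441

Total count: 10 + 4 + 2 + 10 = 26.
Total exposure: 4 seconds.
The Gamma prior is conjugate for the Poisson rate, so λ | data ~ Gamma(32+26, 17+4) = Gamma(58, 21).
Posterior variance = α'/β'² = 58/441.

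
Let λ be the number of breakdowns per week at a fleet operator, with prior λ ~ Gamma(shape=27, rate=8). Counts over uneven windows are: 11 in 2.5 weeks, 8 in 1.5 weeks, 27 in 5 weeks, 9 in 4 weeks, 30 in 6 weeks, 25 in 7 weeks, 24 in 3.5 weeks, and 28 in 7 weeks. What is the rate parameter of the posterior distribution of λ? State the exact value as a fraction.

89/2

Total count: 11 + 8 + 27 + 9 + 30 + 25 + 24 + 28 = 162.
Total exposure: 2.5 + 1.5 + 5 + 4 + 6 + 7 + 3.5 + 7 = 36.5 weeks.
Gamma(α, β) with Poisson data over total exposure Σt gives posterior Gamma(α+Σx, β+Σt) = Gamma(189, 89/2).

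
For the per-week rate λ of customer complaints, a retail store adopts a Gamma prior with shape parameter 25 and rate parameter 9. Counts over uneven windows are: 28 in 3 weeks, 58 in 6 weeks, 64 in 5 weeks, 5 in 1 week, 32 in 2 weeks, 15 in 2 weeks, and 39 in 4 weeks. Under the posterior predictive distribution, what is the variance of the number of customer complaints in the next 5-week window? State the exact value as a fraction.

Total count: 28 + 58 + 64 + 5 + 32 + 15 + 39 = 241.
Total exposure: 3 + 6 + 5 + 1 + 2 + 2 + 4 = 23 weeks.
Posterior: α' = 25 + 241 = 266, β' = 9 + 23 = 32.
The posterior predictive for a window of length T is Negative Binomial with variance T·α'·(β'+T)/β'² = 5·266·37/1024 = 24605/512.

24605/512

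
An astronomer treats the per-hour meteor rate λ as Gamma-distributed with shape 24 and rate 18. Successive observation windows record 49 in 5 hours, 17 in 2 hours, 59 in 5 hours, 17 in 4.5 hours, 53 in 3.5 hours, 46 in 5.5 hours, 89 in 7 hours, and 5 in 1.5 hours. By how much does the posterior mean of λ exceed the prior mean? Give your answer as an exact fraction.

Total count: 49 + 17 + 59 + 17 + 53 + 46 + 89 + 5 = 335.
Total exposure: 5 + 2 + 5 + 4.5 + 3.5 + 5.5 + 7 + 1.5 = 34 hours.
Gamma(α, β) with Poisson data over total exposure Σt gives posterior Gamma(α+Σx, β+Σt) = Gamma(359, 52).
Posterior mean = 359/52 = 359/52; prior mean = 24/18 = 4/3. Difference = 359/52 − 4/3 = 869/156.

869/156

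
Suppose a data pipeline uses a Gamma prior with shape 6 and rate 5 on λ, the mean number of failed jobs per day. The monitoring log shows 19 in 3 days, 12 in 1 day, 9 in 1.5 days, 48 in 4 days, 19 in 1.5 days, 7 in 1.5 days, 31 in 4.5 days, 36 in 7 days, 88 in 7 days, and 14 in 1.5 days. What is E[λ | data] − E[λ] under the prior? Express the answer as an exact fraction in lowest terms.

Total count: 19 + 12 + 9 + 48 + 19 + 7 + 31 + 36 + 88 + 14 = 283.
Total exposure: 3 + 1 + 1.5 + 4 + 1.5 + 1.5 + 4.5 + 7 + 7 + 1.5 = 32.5 days.
The Gamma prior is conjugate for the Poisson rate, so λ | data ~ Gamma(6+283, 5+32.5) = Gamma(289, 75/2).
Posterior mean = 289/(75/2) = 578/75; prior mean = 6/5 = 6/5. Difference = 578/75 − 6/5 = 488/75.

488/75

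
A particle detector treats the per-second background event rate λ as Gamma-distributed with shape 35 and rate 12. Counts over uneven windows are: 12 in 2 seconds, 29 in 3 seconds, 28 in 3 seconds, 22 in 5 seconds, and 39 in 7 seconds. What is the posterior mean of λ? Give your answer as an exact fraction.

165/32

Total count: 12 + 29 + 28 + 22 + 39 = 130.
Total exposure: 2 + 3 + 3 + 5 + 7 = 20 seconds.
Gamma(α, β) with Poisson data over total exposure Σt gives posterior Gamma(α+Σx, β+Σt) = Gamma(165, 32).
Posterior mean = α'/β' = 165/32.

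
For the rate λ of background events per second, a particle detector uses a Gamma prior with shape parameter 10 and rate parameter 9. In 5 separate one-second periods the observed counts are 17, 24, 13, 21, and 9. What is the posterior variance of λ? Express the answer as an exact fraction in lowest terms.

Total count: 17 + 24 + 13 + 21 + 9 = 84.
Total exposure: 5 seconds.
By Gamma–Poisson conjugacy, the posterior is Gamma(α + Σx, β + Σt) = Gamma(10 + 84, 9 + 5) = Gamma(94, 14).
Posterior variance = α'/β'² = 94/196 = 47/98.

47/98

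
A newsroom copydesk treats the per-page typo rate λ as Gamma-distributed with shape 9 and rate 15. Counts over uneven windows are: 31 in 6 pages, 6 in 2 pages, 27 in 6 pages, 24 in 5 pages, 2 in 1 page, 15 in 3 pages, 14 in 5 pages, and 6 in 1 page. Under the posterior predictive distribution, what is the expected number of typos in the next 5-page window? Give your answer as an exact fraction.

335/22

Total count: 31 + 6 + 27 + 24 + 2 + 15 + 14 + 6 = 125.
Total exposure: 6 + 2 + 6 + 5 + 1 + 3 + 5 + 1 = 29 pages.
By Gamma–Poisson conjugacy, the posterior is Gamma(α + Σx, β + Σt) = Gamma(9 + 125, 15 + 29) = Gamma(134, 44).
Predictive mean over a 5-page window = T·E[λ|data] = 5·134/44 = 335/22.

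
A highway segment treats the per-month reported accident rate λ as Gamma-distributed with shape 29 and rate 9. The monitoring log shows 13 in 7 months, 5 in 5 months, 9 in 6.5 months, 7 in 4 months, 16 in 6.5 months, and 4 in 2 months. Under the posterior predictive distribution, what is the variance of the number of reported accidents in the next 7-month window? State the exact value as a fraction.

27307/1600

Total count: 13 + 5 + 9 + 7 + 16 + 4 = 54.
Total exposure: 7 + 5 + 6.5 + 4 + 6.5 + 2 = 31 months.
Posterior: α' = 29 + 54 = 83, β' = 9 + 31 = 40.
The posterior predictive for a window of length T is Negative Binomial with variance T·α'·(β'+T)/β'² = 7·83·47/1600 = 27307/1600.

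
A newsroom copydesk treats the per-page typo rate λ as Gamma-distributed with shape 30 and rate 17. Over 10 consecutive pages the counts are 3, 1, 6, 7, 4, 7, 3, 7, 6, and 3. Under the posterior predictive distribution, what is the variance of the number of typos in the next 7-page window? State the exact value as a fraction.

Total count: 3 + 1 + 6 + 7 + 4 + 7 + 3 + 7 + 6 + 3 = 47.
Total exposure: 10 pages.
By Gamma–Poisson conjugacy, the posterior is Gamma(α + Σx, β + Σt) = Gamma(30 + 47, 17 + 10) = Gamma(77, 27).
The posterior predictive for a window of length T is Negative Binomial with variance T·α'·(β'+T)/β'² = 7·77·34/729 = 18326/729.

18326/729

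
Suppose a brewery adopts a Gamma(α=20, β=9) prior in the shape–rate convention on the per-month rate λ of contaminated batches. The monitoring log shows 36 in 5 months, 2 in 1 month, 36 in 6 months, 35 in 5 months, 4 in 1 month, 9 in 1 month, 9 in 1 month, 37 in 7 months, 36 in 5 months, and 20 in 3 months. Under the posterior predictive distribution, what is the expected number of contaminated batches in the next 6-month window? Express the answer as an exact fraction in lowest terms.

Total count: 36 + 2 + 36 + 35 + 4 + 9 + 9 + 37 + 36 + 20 = 224.
Total exposure: 5 + 1 + 6 + 5 + 1 + 1 + 1 + 7 + 5 + 3 = 35 months.
Gamma(α, β) with Poisson data over total exposure Σt gives posterior Gamma(α+Σx, β+Σt) = Gamma(244, 44).
Predictive mean over a 6-month window = T·E[λ|data] = 6·244/44 = 366/11.

366/11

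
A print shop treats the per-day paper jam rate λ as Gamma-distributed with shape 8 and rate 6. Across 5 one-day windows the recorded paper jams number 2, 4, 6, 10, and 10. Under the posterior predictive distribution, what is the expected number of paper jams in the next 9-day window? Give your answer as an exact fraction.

360/11

Total count: 2 + 4 + 6 + 10 + 10 = 32.
Total exposure: 5 days.
The Gamma prior is conjugate for the Poisson rate, so λ | data ~ Gamma(8+32, 6+5) = Gamma(40, 11).
Predictive mean over a 9-day window = T·E[λ|data] = 9·40/11 = 360/11.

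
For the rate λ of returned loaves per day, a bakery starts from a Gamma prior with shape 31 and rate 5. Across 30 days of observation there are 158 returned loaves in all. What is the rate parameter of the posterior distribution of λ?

35

Total count 158 over total exposure 30 days.
Conjugate update: add total count to the shape and total exposure to the rate, giving Gamma(189, 35).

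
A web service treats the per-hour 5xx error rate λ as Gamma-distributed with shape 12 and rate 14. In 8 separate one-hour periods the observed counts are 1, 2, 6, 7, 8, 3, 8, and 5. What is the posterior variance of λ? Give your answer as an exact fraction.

13/121

Total count: 1 + 2 + 6 + 7 + 8 + 3 + 8 + 5 = 40.
Total exposure: 8 hours.
Gamma(α, β) with Poisson data over total exposure Σt gives posterior Gamma(α+Σx, β+Σt) = Gamma(52, 22).
Posterior variance = α'/β'² = 52/484 = 13/121.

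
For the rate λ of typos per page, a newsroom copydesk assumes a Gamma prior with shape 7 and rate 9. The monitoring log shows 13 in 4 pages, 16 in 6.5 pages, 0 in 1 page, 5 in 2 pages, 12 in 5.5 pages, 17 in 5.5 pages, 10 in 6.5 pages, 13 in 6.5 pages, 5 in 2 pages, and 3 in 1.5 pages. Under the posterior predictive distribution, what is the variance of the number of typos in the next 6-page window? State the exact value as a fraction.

Total count: 13 + 16 + 0 + 5 + 12 + 17 + 10 + 13 + 5 + 3 = 94.
Total exposure: 4 + 6.5 + 1 + 2 + 5.5 + 5.5 + 6.5 + 6.5 + 2 + 1.5 = 41 pages.
The Gamma prior is conjugate for the Poisson rate, so λ | data ~ Gamma(7+94, 9+41) = Gamma(101, 50).
The posterior predictive for a window of length T is Negative Binomial with variance T·α'·(β'+T)/β'² = 6·101·56/2500 = 8484/625.

8484/625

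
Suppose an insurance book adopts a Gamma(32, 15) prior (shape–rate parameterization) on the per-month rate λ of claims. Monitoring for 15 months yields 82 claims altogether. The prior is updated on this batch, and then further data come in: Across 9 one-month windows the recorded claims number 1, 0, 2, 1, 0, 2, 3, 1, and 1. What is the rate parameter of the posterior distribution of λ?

39

Total count 82 over total exposure 15 months.
After the first batch: Gamma(32 + 82, 15 + 15) = Gamma(114, 30).
Total count: 1 + 0 + 2 + 1 + 0 + 2 + 3 + 1 + 1 = 11.
Total exposure: 9 months.
After the second batch: Gamma(114 + 11, 30 + 9) = Gamma(125, 39).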